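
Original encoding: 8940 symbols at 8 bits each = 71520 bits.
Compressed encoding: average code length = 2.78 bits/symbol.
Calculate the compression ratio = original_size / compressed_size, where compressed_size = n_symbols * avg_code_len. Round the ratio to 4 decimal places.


original_size = n_symbols * orig_bits = 8940 * 8 = 71520 bits
compressed_size = n_symbols * avg_code_len = 8940 * 2.78 = 24853.2 bits
ratio = original_size / compressed_size = 71520 / 24853.2 = 2.8777

Compression ratio = 2.8777


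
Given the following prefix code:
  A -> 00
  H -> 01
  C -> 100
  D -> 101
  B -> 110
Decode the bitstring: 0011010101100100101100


Decoding step by step:
Bits 00 -> A
Bits 110 -> B
Bits 101 -> D
Bits 01 -> H
Bits 100 -> C
Bits 100 -> C
Bits 101 -> D
Bits 100 -> C


Decoded message: ABDHCCDC


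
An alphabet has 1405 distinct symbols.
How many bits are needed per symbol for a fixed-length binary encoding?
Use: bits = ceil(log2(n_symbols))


log2(1405) = 10.4564
Bracket: 2^10 = 1024 < 1405 <= 2^11 = 2048
So ceil(log2(1405)) = 11

bits = ceil(log2(1405)) = ceil(10.4564) = 11 bits


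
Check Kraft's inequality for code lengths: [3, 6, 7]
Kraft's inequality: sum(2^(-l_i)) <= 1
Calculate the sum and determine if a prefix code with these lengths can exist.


Sum = 2^(-3) + 2^(-6) + 2^(-7)
    = 0.125 + 0.015625 + 0.0078125
    = 19/128 = 0.1484375
Since 0.1484375 <= 1, Kraft's inequality IS satisfied.
A prefix code with these lengths CAN exist.

Kraft sum = 0.1484375. Satisfied.


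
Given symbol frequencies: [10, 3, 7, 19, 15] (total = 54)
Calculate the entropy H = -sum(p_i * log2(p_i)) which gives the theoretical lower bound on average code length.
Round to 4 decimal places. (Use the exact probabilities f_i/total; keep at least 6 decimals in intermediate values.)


Per-symbol terms -p_i * log2(p_i) with p_i = f_i/54:
  p = 10/54 = 0.185185: log2(p) = -2.432959, -p*log2(p) = 0.450548
  p = 3/54 = 0.055556: log2(p) = -4.169925, -p*log2(p) = 0.231663
  p = 7/54 = 0.129630: log2(p) = -2.947533, -p*log2(p) = 0.382088
  p = 19/54 = 0.351852: log2(p) = -1.506960, -p*log2(p) = 0.530227
  p = 15/54 = 0.277778: log2(p) = -1.847997, -p*log2(p) = 0.513332
H = 0.450548 + 0.231663 + 0.382088 + 0.530227 + 0.513332 = 2.107858

H = 2.1079 bits/symbol


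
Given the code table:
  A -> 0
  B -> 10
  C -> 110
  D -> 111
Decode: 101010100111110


Decoding:
10 -> B
10 -> B
10 -> B
10 -> B
0 -> A
111 -> D
110 -> C


Result: BBBBADC


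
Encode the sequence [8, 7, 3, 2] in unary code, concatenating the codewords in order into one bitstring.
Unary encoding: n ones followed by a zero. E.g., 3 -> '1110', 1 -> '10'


Encode each number as n ones followed by a terminating 0:
  8 -> 111111110 (9 bits)
  7 -> 11111110 (8 bits)
  3 -> 1110 (4 bits)
  2 -> 110 (3 bits)
Total length = 9 + 8 + 4 + 3 = 24 bits.

Unary([8, 7, 3, 2]) = 111111110111111101110110 (24 bits)


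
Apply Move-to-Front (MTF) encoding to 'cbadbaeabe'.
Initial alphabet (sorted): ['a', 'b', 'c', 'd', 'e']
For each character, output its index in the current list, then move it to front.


MTF encoding:
'c': index 2 in ['a', 'b', 'c', 'd', 'e'] -> ['c', 'a', 'b', 'd', 'e']
'b': index 2 in ['c', 'a', 'b', 'd', 'e'] -> ['b', 'c', 'a', 'd', 'e']
'a': index 2 in ['b', 'c', 'a', 'd', 'e'] -> ['a', 'b', 'c', 'd', 'e']
'd': index 3 in ['a', 'b', 'c', 'd', 'e'] -> ['d', 'a', 'b', 'c', 'e']
'b': index 2 in ['d', 'a', 'b', 'c', 'e'] -> ['b', 'd', 'a', 'c', 'e']
'a': index 2 in ['b', 'd', 'a', 'c', 'e'] -> ['a', 'b', 'd', 'c', 'e']
'e': index 4 in ['a', 'b', 'd', 'c', 'e'] -> ['e', 'a', 'b', 'd', 'c']
'a': index 1 in ['e', 'a', 'b', 'd', 'c'] -> ['a', 'e', 'b', 'd', 'c']
'b': index 2 in ['a', 'e', 'b', 'd', 'c'] -> ['b', 'a', 'e', 'd', 'c']
'e': index 2 in ['b', 'a', 'e', 'd', 'c'] -> ['e', 'b', 'a', 'd', 'c']


Output: [2, 2, 2, 3, 2, 2, 4, 1, 2, 2]


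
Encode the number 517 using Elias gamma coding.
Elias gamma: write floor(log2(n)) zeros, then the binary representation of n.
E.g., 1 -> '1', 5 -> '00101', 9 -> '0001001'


num_bits = floor(log2(517)) + 1 = 10
leading_zeros = num_bits - 1 = 9
binary(517) = 1000000101

Elias gamma(517) = '000000000' + '1000000101' = 0000000001000000101 (19 bits)


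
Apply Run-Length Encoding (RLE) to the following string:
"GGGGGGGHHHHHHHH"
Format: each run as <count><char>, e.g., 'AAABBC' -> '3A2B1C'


Scanning runs left to right:
  i=0: run of 'G' x 7 -> '7G'
  i=7: run of 'H' x 8 -> '8H'

RLE = 7G8H


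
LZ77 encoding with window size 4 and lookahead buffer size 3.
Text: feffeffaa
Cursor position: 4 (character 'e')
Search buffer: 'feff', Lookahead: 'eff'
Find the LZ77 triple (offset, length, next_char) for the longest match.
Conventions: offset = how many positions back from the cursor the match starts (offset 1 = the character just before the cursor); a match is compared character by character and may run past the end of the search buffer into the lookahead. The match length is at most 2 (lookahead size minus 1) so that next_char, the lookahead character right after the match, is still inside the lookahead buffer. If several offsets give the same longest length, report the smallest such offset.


Try each offset into the search buffer:
  offset=1 (pos 3, char 'f'): match length 0
  offset=2 (pos 2, char 'f'): match length 0
  offset=3 (pos 1, char 'e'): match length 2
  offset=4 (pos 0, char 'f'): match length 0
Longest match has length 2 at offset 3.
next_char = character at position 4 + 2 = 6 -> 'f'

Best match: offset=3, length=2 (matching 'ef' starting at position 1)
LZ77 triple: (3, 2, 'f')


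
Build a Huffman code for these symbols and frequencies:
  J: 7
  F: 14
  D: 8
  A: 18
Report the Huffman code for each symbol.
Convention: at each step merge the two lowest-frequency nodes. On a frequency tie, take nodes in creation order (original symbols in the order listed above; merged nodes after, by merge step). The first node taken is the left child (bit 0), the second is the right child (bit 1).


Huffman tree construction:
Step 1: Merge J(7) + D(8) = 15
Step 2: Merge F(14) + (J+D)(15) = 29
Step 3: Merge A(18) + (F+(J+D))(29) = 47
Read each symbol's code off the tree from the root (left child = 0, right child = 1).

Codes:
  J: 110 (length 3)
  F: 10 (length 2)
  D: 111 (length 3)
  A: 0 (length 1)
Average code length: 91/47 = 1.9362 bits/symbol


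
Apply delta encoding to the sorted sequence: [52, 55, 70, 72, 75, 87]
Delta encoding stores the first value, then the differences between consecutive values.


First value: 52
Deltas:
  55 - 52 = 3
  70 - 55 = 15
  72 - 70 = 2
  75 - 72 = 3
  87 - 75 = 12


Delta encoded: [52, 3, 15, 2, 3, 12]


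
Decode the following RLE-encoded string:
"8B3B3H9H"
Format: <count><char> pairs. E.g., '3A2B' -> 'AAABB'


Expanding each <count><char> pair:
  8B -> 'BBBBBBBB'
  3B -> 'BBB'
  3H -> 'HHH'
  9H -> 'HHHHHHHHH'

Decoded = BBBBBBBBBBBHHHHHHHHHHHH


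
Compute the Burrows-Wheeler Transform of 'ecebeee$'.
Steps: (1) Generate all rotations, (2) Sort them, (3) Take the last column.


Rotations (sorted):
  0: $ecebeee -> last char: e
  1: beee$ece -> last char: e
  2: cebeee$e -> last char: e
  3: e$ecebee -> last char: e
  4: ebeee$ec -> last char: c
  5: ecebeee$ -> last char: $
  6: ee$ecebe -> last char: e
  7: eee$eceb -> last char: b


BWT = eeeec$eb


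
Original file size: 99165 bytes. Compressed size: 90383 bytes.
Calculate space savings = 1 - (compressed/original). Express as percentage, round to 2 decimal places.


ratio = compressed/original = 90383/99165 = 0.911441
savings = 1 - ratio = 1 - 0.911441 = 0.088559
as a percentage: 0.088559 * 100 = 8.86%

Space savings = 1 - 90383/99165 = 8.86%


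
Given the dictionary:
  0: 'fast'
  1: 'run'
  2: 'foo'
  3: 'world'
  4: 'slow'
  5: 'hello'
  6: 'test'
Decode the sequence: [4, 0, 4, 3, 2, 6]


Look up each index in the dictionary:
  4 -> 'slow'
  0 -> 'fast'
  4 -> 'slow'
  3 -> 'world'
  2 -> 'foo'
  6 -> 'test'

Decoded: "slow fast slow world foo test"


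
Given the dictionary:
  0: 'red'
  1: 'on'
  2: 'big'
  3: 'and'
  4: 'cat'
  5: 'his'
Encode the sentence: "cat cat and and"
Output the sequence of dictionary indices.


Look up each word in the dictionary:
  'cat' -> 4
  'cat' -> 4
  'and' -> 3
  'and' -> 3

Encoded: [4, 4, 3, 3]


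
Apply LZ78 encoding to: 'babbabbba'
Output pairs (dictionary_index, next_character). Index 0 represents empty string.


LZ78 encoding steps:
Dictionary: {0: ''}
Step 1: w='' (idx 0), next='b' -> output (0, 'b'), add 'b' as idx 1
Step 2: w='' (idx 0), next='a' -> output (0, 'a'), add 'a' as idx 2
Step 3: w='b' (idx 1), next='b' -> output (1, 'b'), add 'bb' as idx 3
Step 4: w='a' (idx 2), next='b' -> output (2, 'b'), add 'ab' as idx 4
Step 5: w='bb' (idx 3), next='a' -> output (3, 'a'), add 'bba' as idx 5


Encoded: [(0, 'b'), (0, 'a'), (1, 'b'), (2, 'b'), (3, 'a')]


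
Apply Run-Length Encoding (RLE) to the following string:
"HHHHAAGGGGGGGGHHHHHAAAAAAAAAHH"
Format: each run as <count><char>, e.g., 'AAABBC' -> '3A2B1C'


Scanning runs left to right:
  i=0: run of 'H' x 4 -> '4H'
  i=4: run of 'A' x 2 -> '2A'
  i=6: run of 'G' x 8 -> '8G'
  i=14: run of 'H' x 5 -> '5H'
  i=19: run of 'A' x 9 -> '9A'
  i=28: run of 'H' x 2 -> '2H'

RLE = 4H2A8G5H9A2H


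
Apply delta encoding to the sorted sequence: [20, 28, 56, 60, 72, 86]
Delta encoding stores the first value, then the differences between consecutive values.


First value: 20
Deltas:
  28 - 20 = 8
  56 - 28 = 28
  60 - 56 = 4
  72 - 60 = 12
  86 - 72 = 14


Delta encoded: [20, 8, 28, 4, 12, 14]


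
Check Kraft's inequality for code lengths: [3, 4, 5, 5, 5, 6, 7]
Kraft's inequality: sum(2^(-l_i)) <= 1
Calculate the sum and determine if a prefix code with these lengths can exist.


Sum = 2^(-3) + 2^(-4) + 2^(-5) + 2^(-5) + 2^(-5) + 2^(-6) + 2^(-7)
    = 0.125 + 0.0625 + 0.03125 + 0.03125 + 0.03125 + 0.015625 + 0.0078125
    = 39/128 = 0.3046875
Since 0.3046875 <= 1, Kraft's inequality IS satisfied.
A prefix code with these lengths CAN exist.

Kraft sum = 0.3046875. Satisfied.


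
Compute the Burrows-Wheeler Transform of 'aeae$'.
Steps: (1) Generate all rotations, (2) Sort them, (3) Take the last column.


Rotations (sorted):
  0: $aeae -> last char: e
  1: ae$ae -> last char: e
  2: aeae$ -> last char: $
  3: e$aea -> last char: a
  4: eae$a -> last char: a


BWT = ee$aa


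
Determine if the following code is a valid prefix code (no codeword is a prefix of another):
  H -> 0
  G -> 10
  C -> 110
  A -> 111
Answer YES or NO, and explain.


Checking each pair (does one codeword prefix another?):
  H='0' vs G='10': no prefix
  H='0' vs C='110': no prefix
  H='0' vs A='111': no prefix
  G='10' vs H='0': no prefix
  G='10' vs C='110': no prefix
  G='10' vs A='111': no prefix
  C='110' vs H='0': no prefix
  C='110' vs G='10': no prefix
  C='110' vs A='111': no prefix
  A='111' vs H='0': no prefix
  A='111' vs G='10': no prefix
  A='111' vs C='110': no prefix
No violation found over all pairs.

YES -- this is a valid prefix code. No codeword is a prefix of any other codeword.


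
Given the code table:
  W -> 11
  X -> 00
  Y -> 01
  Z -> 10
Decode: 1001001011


Decoding:
10 -> Z
01 -> Y
00 -> X
10 -> Z
11 -> W


Result: ZYXZW


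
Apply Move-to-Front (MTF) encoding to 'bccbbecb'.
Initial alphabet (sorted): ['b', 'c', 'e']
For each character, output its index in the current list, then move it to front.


MTF encoding:
'b': index 0 in ['b', 'c', 'e'] -> ['b', 'c', 'e']
'c': index 1 in ['b', 'c', 'e'] -> ['c', 'b', 'e']
'c': index 0 in ['c', 'b', 'e'] -> ['c', 'b', 'e']
'b': index 1 in ['c', 'b', 'e'] -> ['b', 'c', 'e']
'b': index 0 in ['b', 'c', 'e'] -> ['b', 'c', 'e']
'e': index 2 in ['b', 'c', 'e'] -> ['e', 'b', 'c']
'c': index 2 in ['e', 'b', 'c'] -> ['c', 'e', 'b']
'b': index 2 in ['c', 'e', 'b'] -> ['b', 'c', 'e']


Output: [0, 1, 0, 1, 0, 2, 2, 2]


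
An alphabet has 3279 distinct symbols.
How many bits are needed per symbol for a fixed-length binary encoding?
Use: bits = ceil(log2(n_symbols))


log2(3279) = 11.679
Bracket: 2^11 = 2048 < 3279 <= 2^12 = 4096
So ceil(log2(3279)) = 12

bits = ceil(log2(3279)) = ceil(11.679) = 12 bits


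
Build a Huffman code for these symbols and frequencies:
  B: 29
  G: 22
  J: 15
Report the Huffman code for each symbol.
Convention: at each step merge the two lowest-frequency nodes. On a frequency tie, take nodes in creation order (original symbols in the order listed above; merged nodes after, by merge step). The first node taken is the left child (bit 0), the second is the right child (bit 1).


Huffman tree construction:
Step 1: Merge J(15) + G(22) = 37
Step 2: Merge B(29) + (J+G)(37) = 66
Read each symbol's code off the tree from the root (left child = 0, right child = 1).

Codes:
  B: 0 (length 1)
  G: 11 (length 2)
  J: 10 (length 2)
Average code length: 103/66 = 1.5606 bits/symbol


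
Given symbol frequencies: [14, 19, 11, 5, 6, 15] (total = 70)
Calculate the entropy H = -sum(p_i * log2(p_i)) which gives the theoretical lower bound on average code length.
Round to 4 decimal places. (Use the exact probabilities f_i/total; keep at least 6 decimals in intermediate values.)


Per-symbol terms -p_i * log2(p_i) with p_i = f_i/70:
  p = 14/70 = 0.200000: log2(p) = -2.321928, -p*log2(p) = 0.464386
  p = 19/70 = 0.271429: log2(p) = -1.881356, -p*log2(p) = 0.510654
  p = 11/70 = 0.157143: log2(p) = -2.669851, -p*log2(p) = 0.419548
  p = 5/70 = 0.071429: log2(p) = -3.807355, -p*log2(p) = 0.271954
  p = 6/70 = 0.085714: log2(p) = -3.544321, -p*log2(p) = 0.303799
  p = 15/70 = 0.214286: log2(p) = -2.222392, -p*log2(p) = 0.476227
H = 0.464386 + 0.510654 + 0.419548 + 0.271954 + 0.303799 + 0.476227 = 2.446568

H = 2.4466 bits/symbol


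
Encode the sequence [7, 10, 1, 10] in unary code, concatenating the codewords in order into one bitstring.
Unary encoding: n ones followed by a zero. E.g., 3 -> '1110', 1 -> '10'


Encode each number as n ones followed by a terminating 0:
  7 -> 11111110 (8 bits)
  10 -> 11111111110 (11 bits)
  1 -> 10 (2 bits)
  10 -> 11111111110 (11 bits)
Total length = 8 + 11 + 2 + 11 = 32 bits.

Unary([7, 10, 1, 10]) = 11111110111111111101011111111110 (32 bits)


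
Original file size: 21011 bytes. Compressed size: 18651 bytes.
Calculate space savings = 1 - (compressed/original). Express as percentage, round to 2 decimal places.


ratio = compressed/original = 18651/21011 = 0.887678
savings = 1 - ratio = 1 - 0.887678 = 0.112322
as a percentage: 0.112322 * 100 = 11.23%

Space savings = 1 - 18651/21011 = 11.23%


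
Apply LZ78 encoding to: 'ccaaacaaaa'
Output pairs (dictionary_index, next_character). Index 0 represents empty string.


LZ78 encoding steps:
Dictionary: {0: ''}
Step 1: w='' (idx 0), next='c' -> output (0, 'c'), add 'c' as idx 1
Step 2: w='c' (idx 1), next='a' -> output (1, 'a'), add 'ca' as idx 2
Step 3: w='' (idx 0), next='a' -> output (0, 'a'), add 'a' as idx 3
Step 4: w='a' (idx 3), next='c' -> output (3, 'c'), add 'ac' as idx 4
Step 5: w='a' (idx 3), next='a' -> output (3, 'a'), add 'aa' as idx 5
Step 6: w='aa' (idx 5), end of input -> output (5, '')


Encoded: [(0, 'c'), (1, 'a'), (0, 'a'), (3, 'c'), (3, 'a'), (5, '')]


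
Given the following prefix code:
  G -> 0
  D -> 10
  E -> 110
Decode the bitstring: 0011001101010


Decoding step by step:
Bits 0 -> G
Bits 0 -> G
Bits 110 -> E
Bits 0 -> G
Bits 110 -> E
Bits 10 -> D
Bits 10 -> D


Decoded message: GGEGEDD


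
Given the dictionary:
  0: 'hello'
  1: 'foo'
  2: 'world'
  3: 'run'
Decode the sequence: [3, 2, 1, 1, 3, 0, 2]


Look up each index in the dictionary:
  3 -> 'run'
  2 -> 'world'
  1 -> 'foo'
  1 -> 'foo'
  3 -> 'run'
  0 -> 'hello'
  2 -> 'world'

Decoded: "run world foo foo run hello world"


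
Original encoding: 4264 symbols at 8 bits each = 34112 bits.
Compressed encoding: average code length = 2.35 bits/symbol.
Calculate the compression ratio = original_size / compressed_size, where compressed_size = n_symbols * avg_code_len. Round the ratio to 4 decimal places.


original_size = n_symbols * orig_bits = 4264 * 8 = 34112 bits
compressed_size = n_symbols * avg_code_len = 4264 * 2.35 = 10020.4 bits
ratio = original_size / compressed_size = 34112 / 10020.4 = 3.4043

Compression ratio = 3.4043


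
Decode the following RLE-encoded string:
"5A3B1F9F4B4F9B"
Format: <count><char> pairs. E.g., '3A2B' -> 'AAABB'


Expanding each <count><char> pair:
  5A -> 'AAAAA'
  3B -> 'BBB'
  1F -> 'F'
  9F -> 'FFFFFFFFF'
  4B -> 'BBBB'
  4F -> 'FFFF'
  9B -> 'BBBBBBBBB'

Decoded = AAAAABBBFFFFFFFFFFBBBBFFFFBBBBBBBBB


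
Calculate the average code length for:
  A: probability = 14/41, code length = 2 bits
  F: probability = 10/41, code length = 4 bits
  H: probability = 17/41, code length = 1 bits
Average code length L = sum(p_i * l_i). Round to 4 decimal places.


Weighted contributions p_i * l_i:
  A: (14/41) * 2 = 28/41
  F: (10/41) * 4 = 40/41
  H: (17/41) * 1 = 17/41
Sum = (28 + 40 + 17)/41 = 85/41

L = 85/41 = 2.0732 bits/symbol


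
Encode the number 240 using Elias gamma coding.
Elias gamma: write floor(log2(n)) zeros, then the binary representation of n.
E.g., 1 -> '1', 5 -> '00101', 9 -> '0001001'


num_bits = floor(log2(240)) + 1 = 8
leading_zeros = num_bits - 1 = 7
binary(240) = 11110000

Elias gamma(240) = '0000000' + '11110000' = 000000011110000 (15 bits)


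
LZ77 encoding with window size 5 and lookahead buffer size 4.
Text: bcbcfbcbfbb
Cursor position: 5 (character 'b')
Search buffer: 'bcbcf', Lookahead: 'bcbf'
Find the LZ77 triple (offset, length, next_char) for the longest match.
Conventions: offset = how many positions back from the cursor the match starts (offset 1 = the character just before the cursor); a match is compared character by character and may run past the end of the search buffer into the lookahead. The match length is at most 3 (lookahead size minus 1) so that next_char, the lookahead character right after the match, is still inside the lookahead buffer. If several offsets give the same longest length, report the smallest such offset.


Try each offset into the search buffer:
  offset=1 (pos 4, char 'f'): match length 0
  offset=2 (pos 3, char 'c'): match length 0
  offset=3 (pos 2, char 'b'): match length 2
  offset=4 (pos 1, char 'c'): match length 0
  offset=5 (pos 0, char 'b'): match length 3
Longest match has length 3 at offset 5.
next_char = character at position 5 + 3 = 8 -> 'f'

Best match: offset=5, length=3 (matching 'bcb' starting at position 0)
LZ77 triple: (5, 3, 'f')


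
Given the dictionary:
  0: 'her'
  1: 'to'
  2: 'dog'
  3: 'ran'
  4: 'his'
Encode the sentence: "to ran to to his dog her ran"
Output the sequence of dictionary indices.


Look up each word in the dictionary:
  'to' -> 1
  'ran' -> 3
  'to' -> 1
  'to' -> 1
  'his' -> 4
  'dog' -> 2
  'her' -> 0
  'ran' -> 3

Encoded: [1, 3, 1, 1, 4, 2, 0, 3]


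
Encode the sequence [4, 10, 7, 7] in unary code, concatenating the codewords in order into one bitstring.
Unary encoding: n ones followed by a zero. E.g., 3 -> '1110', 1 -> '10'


Encode each number as n ones followed by a terminating 0:
  4 -> 11110 (5 bits)
  10 -> 11111111110 (11 bits)
  7 -> 11111110 (8 bits)
  7 -> 11111110 (8 bits)
Total length = 5 + 11 + 8 + 8 = 32 bits.

Unary([4, 10, 7, 7]) = 11110111111111101111111011111110 (32 bits)


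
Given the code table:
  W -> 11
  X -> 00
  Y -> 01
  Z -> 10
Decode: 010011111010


Decoding:
01 -> Y
00 -> X
11 -> W
11 -> W
10 -> Z
10 -> Z


Result: YXWWZZ


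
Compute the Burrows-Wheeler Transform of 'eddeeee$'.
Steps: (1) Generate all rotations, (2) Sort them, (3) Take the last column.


Rotations (sorted):
  0: $eddeeee -> last char: e
  1: ddeeee$e -> last char: e
  2: deeee$ed -> last char: d
  3: e$eddeee -> last char: e
  4: eddeeee$ -> last char: $
  5: ee$eddee -> last char: e
  6: eee$edde -> last char: e
  7: eeee$edd -> last char: d


BWT = eede$eed


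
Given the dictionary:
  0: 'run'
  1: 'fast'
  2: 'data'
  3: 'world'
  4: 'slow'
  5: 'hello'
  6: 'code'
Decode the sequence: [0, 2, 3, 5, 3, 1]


Look up each index in the dictionary:
  0 -> 'run'
  2 -> 'data'
  3 -> 'world'
  5 -> 'hello'
  3 -> 'world'
  1 -> 'fast'

Decoded: "run data world hello world fast"


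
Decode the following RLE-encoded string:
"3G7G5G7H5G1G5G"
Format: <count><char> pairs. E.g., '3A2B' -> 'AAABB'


Expanding each <count><char> pair:
  3G -> 'GGG'
  7G -> 'GGGGGGG'
  5G -> 'GGGGG'
  7H -> 'HHHHHHH'
  5G -> 'GGGGG'
  1G -> 'G'
  5G -> 'GGGGG'

Decoded = GGGGGGGGGGGGGGGHHHHHHHGGGGGGGGGGG


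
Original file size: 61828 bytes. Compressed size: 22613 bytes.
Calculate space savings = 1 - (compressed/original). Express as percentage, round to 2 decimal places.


ratio = compressed/original = 22613/61828 = 0.36574
savings = 1 - ratio = 1 - 0.36574 = 0.63426
as a percentage: 0.63426 * 100 = 63.43%

Space savings = 1 - 22613/61828 = 63.43%


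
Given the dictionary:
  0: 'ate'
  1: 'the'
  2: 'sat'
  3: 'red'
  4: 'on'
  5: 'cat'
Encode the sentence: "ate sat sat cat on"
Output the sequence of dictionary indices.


Look up each word in the dictionary:
  'ate' -> 0
  'sat' -> 2
  'sat' -> 2
  'cat' -> 5
  'on' -> 4

Encoded: [0, 2, 2, 5, 4]


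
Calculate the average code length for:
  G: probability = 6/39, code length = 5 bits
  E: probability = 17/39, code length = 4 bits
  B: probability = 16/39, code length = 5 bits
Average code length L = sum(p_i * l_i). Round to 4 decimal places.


Weighted contributions p_i * l_i:
  G: (6/39) * 5 = 30/39
  E: (17/39) * 4 = 68/39
  B: (16/39) * 5 = 80/39
Sum = (30 + 68 + 80)/39 = 178/39

L = 178/39 = 4.5641 bits/symbol


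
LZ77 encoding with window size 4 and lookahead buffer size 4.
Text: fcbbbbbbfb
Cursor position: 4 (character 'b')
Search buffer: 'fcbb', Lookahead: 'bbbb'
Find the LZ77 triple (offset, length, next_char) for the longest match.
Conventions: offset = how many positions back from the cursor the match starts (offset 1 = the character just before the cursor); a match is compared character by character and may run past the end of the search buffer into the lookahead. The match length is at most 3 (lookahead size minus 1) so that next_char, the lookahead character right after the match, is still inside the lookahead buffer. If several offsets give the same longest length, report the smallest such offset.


Try each offset into the search buffer:
  offset=1 (pos 3, char 'b'): match length 3
  offset=2 (pos 2, char 'b'): match length 3
  offset=3 (pos 1, char 'c'): match length 0
  offset=4 (pos 0, char 'f'): match length 0
Longest match has length 3, found at offsets 1, 2; take the smallest, offset 1.
next_char = character at position 4 + 3 = 7 -> 'b'

Best match: offset=1, length=3 (matching 'bbb' starting at position 3)
LZ77 triple: (1, 3, 'b')


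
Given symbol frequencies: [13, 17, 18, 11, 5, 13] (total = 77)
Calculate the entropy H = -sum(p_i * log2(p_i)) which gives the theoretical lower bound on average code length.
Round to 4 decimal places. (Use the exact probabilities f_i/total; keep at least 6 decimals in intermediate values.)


Per-symbol terms -p_i * log2(p_i) with p_i = f_i/77:
  p = 13/77 = 0.168831: log2(p) = -2.566347, -p*log2(p) = 0.433279
  p = 17/77 = 0.220779: log2(p) = -2.179324, -p*log2(p) = 0.481149
  p = 18/77 = 0.233766: log2(p) = -2.096862, -p*log2(p) = 0.490175
  p = 11/77 = 0.142857: log2(p) = -2.807355, -p*log2(p) = 0.401051
  p = 5/77 = 0.064935: log2(p) = -3.944858, -p*log2(p) = 0.256160
  p = 13/77 = 0.168831: log2(p) = -2.566347, -p*log2(p) = 0.433279
H = 0.433279 + 0.481149 + 0.490175 + 0.401051 + 0.256160 + 0.433279 = 2.495093

H = 2.4951 bits/symbol


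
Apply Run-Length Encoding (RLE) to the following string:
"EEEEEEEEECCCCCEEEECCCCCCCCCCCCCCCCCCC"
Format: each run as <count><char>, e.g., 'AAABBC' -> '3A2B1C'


Scanning runs left to right:
  i=0: run of 'E' x 9 -> '9E'
  i=9: run of 'C' x 5 -> '5C'
  i=14: run of 'E' x 4 -> '4E'
  i=18: run of 'C' x 19 -> '19C'

RLE = 9E5C4E19C


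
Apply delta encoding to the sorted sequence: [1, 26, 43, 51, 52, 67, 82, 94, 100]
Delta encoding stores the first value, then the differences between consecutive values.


First value: 1
Deltas:
  26 - 1 = 25
  43 - 26 = 17
  51 - 43 = 8
  52 - 51 = 1
  67 - 52 = 15
  82 - 67 = 15
  94 - 82 = 12
  100 - 94 = 6


Delta encoded: [1, 25, 17, 8, 1, 15, 15, 12, 6]


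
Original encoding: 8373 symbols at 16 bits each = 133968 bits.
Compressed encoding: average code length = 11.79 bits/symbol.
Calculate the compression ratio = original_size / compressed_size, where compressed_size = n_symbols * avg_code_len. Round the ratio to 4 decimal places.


original_size = n_symbols * orig_bits = 8373 * 16 = 133968 bits
compressed_size = n_symbols * avg_code_len = 8373 * 11.79 = 98717.67 bits
ratio = original_size / compressed_size = 133968 / 98717.67 = 1.3571

Compression ratio = 1.3571


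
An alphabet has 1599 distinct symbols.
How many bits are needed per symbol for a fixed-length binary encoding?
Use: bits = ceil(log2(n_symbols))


log2(1599) = 10.643
Bracket: 2^10 = 1024 < 1599 <= 2^11 = 2048
So ceil(log2(1599)) = 11

bits = ceil(log2(1599)) = ceil(10.643) = 11 bits


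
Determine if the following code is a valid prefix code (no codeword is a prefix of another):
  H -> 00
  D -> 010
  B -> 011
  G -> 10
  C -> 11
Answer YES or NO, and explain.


Checking each pair (does one codeword prefix another?):
  H='00' vs D='010': no prefix
  H='00' vs B='011': no prefix
  H='00' vs G='10': no prefix
  H='00' vs C='11': no prefix
  D='010' vs H='00': no prefix
  D='010' vs B='011': no prefix
  D='010' vs G='10': no prefix
  D='010' vs C='11': no prefix
  B='011' vs H='00': no prefix
  B='011' vs D='010': no prefix
  B='011' vs G='10': no prefix
  B='011' vs C='11': no prefix
  G='10' vs H='00': no prefix
  G='10' vs D='010': no prefix
  G='10' vs B='011': no prefix
  G='10' vs C='11': no prefix
  C='11' vs H='00': no prefix
  C='11' vs D='010': no prefix
  C='11' vs B='011': no prefix
  C='11' vs G='10': no prefix
No violation found over all pairs.

YES -- this is a valid prefix code. No codeword is a prefix of any other codeword.


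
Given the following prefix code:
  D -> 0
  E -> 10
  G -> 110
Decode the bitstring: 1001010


Decoding step by step:
Bits 10 -> E
Bits 0 -> D
Bits 10 -> E
Bits 10 -> E


Decoded message: EDEE


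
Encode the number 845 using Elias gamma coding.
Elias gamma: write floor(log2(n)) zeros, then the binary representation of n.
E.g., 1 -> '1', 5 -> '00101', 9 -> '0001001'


num_bits = floor(log2(845)) + 1 = 10
leading_zeros = num_bits - 1 = 9
binary(845) = 1101001101

Elias gamma(845) = '000000000' + '1101001101' = 0000000001101001101 (19 bits)


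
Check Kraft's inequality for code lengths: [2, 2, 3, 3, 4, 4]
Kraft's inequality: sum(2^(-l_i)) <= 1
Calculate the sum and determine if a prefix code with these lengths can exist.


Sum = 2^(-2) + 2^(-2) + 2^(-3) + 2^(-3) + 2^(-4) + 2^(-4)
    = 0.25 + 0.25 + 0.125 + 0.125 + 0.0625 + 0.0625
    = 14/16 = 0.875
Since 0.875 <= 1, Kraft's inequality IS satisfied.
A prefix code with these lengths CAN exist.

Kraft sum = 0.875. Satisfied.


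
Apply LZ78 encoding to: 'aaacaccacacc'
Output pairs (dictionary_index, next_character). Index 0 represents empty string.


LZ78 encoding steps:
Dictionary: {0: ''}
Step 1: w='' (idx 0), next='a' -> output (0, 'a'), add 'a' as idx 1
Step 2: w='a' (idx 1), next='a' -> output (1, 'a'), add 'aa' as idx 2
Step 3: w='' (idx 0), next='c' -> output (0, 'c'), add 'c' as idx 3
Step 4: w='a' (idx 1), next='c' -> output (1, 'c'), add 'ac' as idx 4
Step 5: w='c' (idx 3), next='a' -> output (3, 'a'), add 'ca' as idx 5
Step 6: w='ca' (idx 5), next='c' -> output (5, 'c'), add 'cac' as idx 6
Step 7: w='c' (idx 3), end of input -> output (3, '')


Encoded: [(0, 'a'), (1, 'a'), (0, 'c'), (1, 'c'), (3, 'a'), (5, 'c'), (3, '')]


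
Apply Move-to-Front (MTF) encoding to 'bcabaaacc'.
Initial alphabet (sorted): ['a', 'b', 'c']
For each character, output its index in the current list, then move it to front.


MTF encoding:
'b': index 1 in ['a', 'b', 'c'] -> ['b', 'a', 'c']
'c': index 2 in ['b', 'a', 'c'] -> ['c', 'b', 'a']
'a': index 2 in ['c', 'b', 'a'] -> ['a', 'c', 'b']
'b': index 2 in ['a', 'c', 'b'] -> ['b', 'a', 'c']
'a': index 1 in ['b', 'a', 'c'] -> ['a', 'b', 'c']
'a': index 0 in ['a', 'b', 'c'] -> ['a', 'b', 'c']
'a': index 0 in ['a', 'b', 'c'] -> ['a', 'b', 'c']
'c': index 2 in ['a', 'b', 'c'] -> ['c', 'a', 'b']
'c': index 0 in ['c', 'a', 'b'] -> ['c', 'a', 'b']


Output: [1, 2, 2, 2, 1, 0, 0, 2, 0]


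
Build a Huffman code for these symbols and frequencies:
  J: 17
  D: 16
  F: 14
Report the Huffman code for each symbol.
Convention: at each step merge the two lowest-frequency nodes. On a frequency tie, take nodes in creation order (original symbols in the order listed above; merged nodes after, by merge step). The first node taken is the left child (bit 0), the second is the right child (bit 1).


Huffman tree construction:
Step 1: Merge F(14) + D(16) = 30
Step 2: Merge J(17) + (F+D)(30) = 47
Read each symbol's code off the tree from the root (left child = 0, right child = 1).

Codes:
  J: 0 (length 1)
  D: 11 (length 2)
  F: 10 (length 2)
Average code length: 77/47 = 1.6383 bits/symbol


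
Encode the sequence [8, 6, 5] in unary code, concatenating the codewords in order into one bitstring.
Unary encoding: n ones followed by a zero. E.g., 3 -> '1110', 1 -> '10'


Encode each number as n ones followed by a terminating 0:
  8 -> 111111110 (9 bits)
  6 -> 1111110 (7 bits)
  5 -> 111110 (6 bits)
Total length = 9 + 7 + 6 = 22 bits.

Unary([8, 6, 5]) = 1111111101111110111110 (22 bits)


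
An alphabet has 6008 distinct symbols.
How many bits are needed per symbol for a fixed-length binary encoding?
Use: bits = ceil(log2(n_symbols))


log2(6008) = 12.5527
Bracket: 2^12 = 4096 < 6008 <= 2^13 = 8192
So ceil(log2(6008)) = 13

bits = ceil(log2(6008)) = ceil(12.5527) = 13 bits


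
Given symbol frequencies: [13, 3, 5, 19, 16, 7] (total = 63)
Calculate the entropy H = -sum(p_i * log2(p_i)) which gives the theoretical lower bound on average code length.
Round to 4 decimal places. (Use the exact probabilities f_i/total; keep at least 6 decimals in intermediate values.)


Per-symbol terms -p_i * log2(p_i) with p_i = f_i/63:
  p = 13/63 = 0.206349: log2(p) = -2.276840, -p*log2(p) = 0.469824
  p = 3/63 = 0.047619: log2(p) = -4.392317, -p*log2(p) = 0.209158
  p = 5/63 = 0.079365: log2(p) = -3.655352, -p*log2(p) = 0.290107
  p = 19/63 = 0.301587: log2(p) = -1.729352, -p*log2(p) = 0.521551
  p = 16/63 = 0.253968: log2(p) = -1.977280, -p*log2(p) = 0.502166
  p = 7/63 = 0.111111: log2(p) = -3.169925, -p*log2(p) = 0.352214
H = 0.469824 + 0.209158 + 0.290107 + 0.521551 + 0.502166 + 0.352214 = 2.345020

H = 2.345 bits/symbol


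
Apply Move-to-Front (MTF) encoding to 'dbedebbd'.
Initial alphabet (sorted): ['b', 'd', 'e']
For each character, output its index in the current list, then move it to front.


MTF encoding:
'd': index 1 in ['b', 'd', 'e'] -> ['d', 'b', 'e']
'b': index 1 in ['d', 'b', 'e'] -> ['b', 'd', 'e']
'e': index 2 in ['b', 'd', 'e'] -> ['e', 'b', 'd']
'd': index 2 in ['e', 'b', 'd'] -> ['d', 'e', 'b']
'e': index 1 in ['d', 'e', 'b'] -> ['e', 'd', 'b']
'b': index 2 in ['e', 'd', 'b'] -> ['b', 'e', 'd']
'b': index 0 in ['b', 'e', 'd'] -> ['b', 'e', 'd']
'd': index 2 in ['b', 'e', 'd'] -> ['d', 'b', 'e']


Output: [1, 1, 2, 2, 1, 2, 0, 2]


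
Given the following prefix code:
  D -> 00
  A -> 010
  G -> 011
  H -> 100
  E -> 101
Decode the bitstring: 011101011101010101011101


Decoding step by step:
Bits 011 -> G
Bits 101 -> E
Bits 011 -> G
Bits 101 -> E
Bits 010 -> A
Bits 101 -> E
Bits 011 -> G
Bits 101 -> E


Decoded message: GEGEAEGE


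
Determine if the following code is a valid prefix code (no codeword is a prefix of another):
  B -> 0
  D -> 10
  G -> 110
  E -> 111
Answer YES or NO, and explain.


Checking each pair (does one codeword prefix another?):
  B='0' vs D='10': no prefix
  B='0' vs G='110': no prefix
  B='0' vs E='111': no prefix
  D='10' vs B='0': no prefix
  D='10' vs G='110': no prefix
  D='10' vs E='111': no prefix
  G='110' vs B='0': no prefix
  G='110' vs D='10': no prefix
  G='110' vs E='111': no prefix
  E='111' vs B='0': no prefix
  E='111' vs D='10': no prefix
  E='111' vs G='110': no prefix
No violation found over all pairs.

YES -- this is a valid prefix code. No codeword is a prefix of any other codeword.


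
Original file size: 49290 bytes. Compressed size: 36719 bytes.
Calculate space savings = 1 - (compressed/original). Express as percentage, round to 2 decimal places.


ratio = compressed/original = 36719/49290 = 0.744958
savings = 1 - ratio = 1 - 0.744958 = 0.255042
as a percentage: 0.255042 * 100 = 25.5%

Space savings = 1 - 36719/49290 = 25.5%


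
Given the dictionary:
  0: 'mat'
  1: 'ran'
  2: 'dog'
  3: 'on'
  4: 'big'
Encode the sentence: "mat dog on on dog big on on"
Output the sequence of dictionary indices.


Look up each word in the dictionary:
  'mat' -> 0
  'dog' -> 2
  'on' -> 3
  'on' -> 3
  'dog' -> 2
  'big' -> 4
  'on' -> 3
  'on' -> 3

Encoded: [0, 2, 3, 3, 2, 4, 3, 3]


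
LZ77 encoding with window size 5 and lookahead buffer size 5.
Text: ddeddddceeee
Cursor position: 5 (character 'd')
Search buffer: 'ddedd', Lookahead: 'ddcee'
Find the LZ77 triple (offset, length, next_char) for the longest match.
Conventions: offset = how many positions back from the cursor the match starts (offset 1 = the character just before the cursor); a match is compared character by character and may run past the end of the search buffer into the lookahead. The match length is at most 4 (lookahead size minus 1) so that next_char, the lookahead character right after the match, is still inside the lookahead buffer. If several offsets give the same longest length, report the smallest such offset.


Try each offset into the search buffer:
  offset=1 (pos 4, char 'd'): match length 2
  offset=2 (pos 3, char 'd'): match length 2
  offset=3 (pos 2, char 'e'): match length 0
  offset=4 (pos 1, char 'd'): match length 1
  offset=5 (pos 0, char 'd'): match length 2
Longest match has length 2, found at offsets 1, 2, 5; take the smallest, offset 1.
next_char = character at position 5 + 2 = 7 -> 'c'

Best match: offset=1, length=2 (matching 'dd' starting at position 4)
LZ77 triple: (1, 2, 'c')


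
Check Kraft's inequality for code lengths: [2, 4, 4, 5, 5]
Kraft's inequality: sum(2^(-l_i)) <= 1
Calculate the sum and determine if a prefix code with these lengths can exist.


Sum = 2^(-2) + 2^(-4) + 2^(-4) + 2^(-5) + 2^(-5)
    = 0.25 + 0.0625 + 0.0625 + 0.03125 + 0.03125
    = 14/32 = 0.4375
Since 0.4375 <= 1, Kraft's inequality IS satisfied.
A prefix code with these lengths CAN exist.

Kraft sum = 0.4375. Satisfied.


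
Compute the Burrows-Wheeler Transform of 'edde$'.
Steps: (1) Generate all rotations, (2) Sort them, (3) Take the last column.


Rotations (sorted):
  0: $edde -> last char: e
  1: dde$e -> last char: e
  2: de$ed -> last char: d
  3: e$edd -> last char: d
  4: edde$ -> last char: $


BWT = eedd$


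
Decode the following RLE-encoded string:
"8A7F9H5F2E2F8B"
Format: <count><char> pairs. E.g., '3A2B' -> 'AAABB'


Expanding each <count><char> pair:
  8A -> 'AAAAAAAA'
  7F -> 'FFFFFFF'
  9H -> 'HHHHHHHHH'
  5F -> 'FFFFF'
  2E -> 'EE'
  2F -> 'FF'
  8B -> 'BBBBBBBB'

Decoded = AAAAAAAAFFFFFFFHHHHHHHHHFFFFFEEFFBBBBBBBB


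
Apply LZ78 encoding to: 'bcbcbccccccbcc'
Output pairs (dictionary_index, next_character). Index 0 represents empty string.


LZ78 encoding steps:
Dictionary: {0: ''}
Step 1: w='' (idx 0), next='b' -> output (0, 'b'), add 'b' as idx 1
Step 2: w='' (idx 0), next='c' -> output (0, 'c'), add 'c' as idx 2
Step 3: w='b' (idx 1), next='c' -> output (1, 'c'), add 'bc' as idx 3
Step 4: w='bc' (idx 3), next='c' -> output (3, 'c'), add 'bcc' as idx 4
Step 5: w='c' (idx 2), next='c' -> output (2, 'c'), add 'cc' as idx 5
Step 6: w='cc' (idx 5), next='b' -> output (5, 'b'), add 'ccb' as idx 6
Step 7: w='cc' (idx 5), end of input -> output (5, '')


Encoded: [(0, 'b'), (0, 'c'), (1, 'c'), (3, 'c'), (2, 'c'), (5, 'b'), (5, '')]


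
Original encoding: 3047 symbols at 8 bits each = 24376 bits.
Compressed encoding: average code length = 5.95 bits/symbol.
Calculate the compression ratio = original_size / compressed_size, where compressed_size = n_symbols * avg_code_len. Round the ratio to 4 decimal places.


original_size = n_symbols * orig_bits = 3047 * 8 = 24376 bits
compressed_size = n_symbols * avg_code_len = 3047 * 5.95 = 18129.65 bits
ratio = original_size / compressed_size = 24376 / 18129.65 = 1.3445

Compression ratio = 1.3445


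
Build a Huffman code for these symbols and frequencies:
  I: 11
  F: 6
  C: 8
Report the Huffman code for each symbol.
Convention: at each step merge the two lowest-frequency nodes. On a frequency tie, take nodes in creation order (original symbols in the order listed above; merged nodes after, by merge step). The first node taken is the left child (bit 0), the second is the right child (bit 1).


Huffman tree construction:
Step 1: Merge F(6) + C(8) = 14
Step 2: Merge I(11) + (F+C)(14) = 25
Read each symbol's code off the tree from the root (left child = 0, right child = 1).

Codes:
  I: 0 (length 1)
  F: 10 (length 2)
  C: 11 (length 2)
Average code length: 39/25 = 1.5600 bits/symbol


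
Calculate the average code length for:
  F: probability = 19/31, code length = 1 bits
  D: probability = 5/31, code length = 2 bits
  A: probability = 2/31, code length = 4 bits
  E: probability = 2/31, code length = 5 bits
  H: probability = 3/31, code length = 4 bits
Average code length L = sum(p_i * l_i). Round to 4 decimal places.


Weighted contributions p_i * l_i:
  F: (19/31) * 1 = 19/31
  D: (5/31) * 2 = 10/31
  A: (2/31) * 4 = 8/31
  E: (2/31) * 5 = 10/31
  H: (3/31) * 4 = 12/31
Sum = (19 + 10 + 8 + 10 + 12)/31 = 59/31

L = 59/31 = 1.9032 bits/symbol


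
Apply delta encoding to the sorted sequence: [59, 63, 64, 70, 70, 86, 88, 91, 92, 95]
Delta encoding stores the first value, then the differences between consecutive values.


First value: 59
Deltas:
  63 - 59 = 4
  64 - 63 = 1
  70 - 64 = 6
  70 - 70 = 0
  86 - 70 = 16
  88 - 86 = 2
  91 - 88 = 3
  92 - 91 = 1
  95 - 92 = 3


Delta encoded: [59, 4, 1, 6, 0, 16, 2, 3, 1, 3]


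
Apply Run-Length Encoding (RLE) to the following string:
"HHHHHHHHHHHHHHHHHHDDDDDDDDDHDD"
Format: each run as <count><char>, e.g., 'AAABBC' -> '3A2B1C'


Scanning runs left to right:
  i=0: run of 'H' x 18 -> '18H'
  i=18: run of 'D' x 9 -> '9D'
  i=27: run of 'H' x 1 -> '1H'
  i=28: run of 'D' x 2 -> '2D'

RLE = 18H9D1H2D


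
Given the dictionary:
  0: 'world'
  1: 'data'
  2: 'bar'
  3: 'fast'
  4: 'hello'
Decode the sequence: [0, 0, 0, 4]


Look up each index in the dictionary:
  0 -> 'world'
  0 -> 'world'
  0 -> 'world'
  4 -> 'hello'

Decoded: "world world world hello"


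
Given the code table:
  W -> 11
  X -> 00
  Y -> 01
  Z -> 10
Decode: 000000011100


Decoding:
00 -> X
00 -> X
00 -> X
01 -> Y
11 -> W
00 -> X


Result: XXXYWX


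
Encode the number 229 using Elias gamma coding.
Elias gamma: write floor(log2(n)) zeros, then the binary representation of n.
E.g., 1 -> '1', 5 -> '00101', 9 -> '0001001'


num_bits = floor(log2(229)) + 1 = 8
leading_zeros = num_bits - 1 = 7
binary(229) = 11100101

Elias gamma(229) = '0000000' + '11100101' = 000000011100101 (15 bits)


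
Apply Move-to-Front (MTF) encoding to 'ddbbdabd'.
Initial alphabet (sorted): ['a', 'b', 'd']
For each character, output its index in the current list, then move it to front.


MTF encoding:
'd': index 2 in ['a', 'b', 'd'] -> ['d', 'a', 'b']
'd': index 0 in ['d', 'a', 'b'] -> ['d', 'a', 'b']
'b': index 2 in ['d', 'a', 'b'] -> ['b', 'd', 'a']
'b': index 0 in ['b', 'd', 'a'] -> ['b', 'd', 'a']
'd': index 1 in ['b', 'd', 'a'] -> ['d', 'b', 'a']
'a': index 2 in ['d', 'b', 'a'] -> ['a', 'd', 'b']
'b': index 2 in ['a', 'd', 'b'] -> ['b', 'a', 'd']
'd': index 2 in ['b', 'a', 'd'] -> ['d', 'b', 'a']


Output: [2, 0, 2, 0, 1, 2, 2, 2]
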